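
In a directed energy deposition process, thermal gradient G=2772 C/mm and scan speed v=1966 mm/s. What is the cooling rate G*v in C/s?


CR = 2772 * 1966 = 5449752 C/s


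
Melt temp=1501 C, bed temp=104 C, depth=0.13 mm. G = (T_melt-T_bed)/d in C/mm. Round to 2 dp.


G = (1501-104)/0.13 = 10746.15 C/mm


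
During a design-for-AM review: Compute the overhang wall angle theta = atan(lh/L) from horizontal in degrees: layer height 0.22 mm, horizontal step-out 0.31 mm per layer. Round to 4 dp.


angle = atan(0.22/0.31) = 35.3625 degrees


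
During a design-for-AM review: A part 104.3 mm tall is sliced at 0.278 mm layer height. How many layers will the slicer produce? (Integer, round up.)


Layers = ceil(104.3/0.278) = 376


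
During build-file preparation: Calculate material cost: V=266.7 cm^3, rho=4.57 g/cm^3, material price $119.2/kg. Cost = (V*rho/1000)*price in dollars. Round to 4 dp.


Mass = 266.7*4.57/1000 = 1.218819 kg
Cost = 1.218819 * 119.2 = 145.2832 $


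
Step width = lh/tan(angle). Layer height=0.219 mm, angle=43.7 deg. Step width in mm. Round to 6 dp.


step = 0.219 / tan(43.7) = 0.22917 mm


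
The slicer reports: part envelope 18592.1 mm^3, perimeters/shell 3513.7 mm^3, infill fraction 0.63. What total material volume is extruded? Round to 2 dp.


V_infill = (18592.1 - 3513.7) * 0.63 = 9499.39
V_total = 3513.7 + 9499.39 = 13013.09 mm^3


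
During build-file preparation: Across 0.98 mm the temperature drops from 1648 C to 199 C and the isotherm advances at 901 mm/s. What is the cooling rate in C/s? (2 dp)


G = (1648-199)/0.98 = 1478.57142857 C/mm
CR = 1478.57142857 * 901 = 1332192.86 C/s


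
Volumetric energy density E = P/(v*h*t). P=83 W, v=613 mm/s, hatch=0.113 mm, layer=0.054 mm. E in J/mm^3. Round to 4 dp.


E = 83 / (613*0.113*0.054) = 22.1894 J/mm^3


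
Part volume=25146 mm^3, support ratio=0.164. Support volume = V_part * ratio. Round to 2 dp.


V_support = 25146 * 0.164 = 4123.94 mm^3


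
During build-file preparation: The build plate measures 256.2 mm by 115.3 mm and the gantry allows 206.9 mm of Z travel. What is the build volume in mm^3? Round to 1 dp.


V = 256.2 * 115.3 * 206.9 = 6111797.0 mm^3


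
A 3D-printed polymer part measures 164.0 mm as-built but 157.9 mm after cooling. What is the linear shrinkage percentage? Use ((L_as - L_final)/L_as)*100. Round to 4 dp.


Shrinkage = ((164.0-157.9)/164.0)*100 = 3.7195 %


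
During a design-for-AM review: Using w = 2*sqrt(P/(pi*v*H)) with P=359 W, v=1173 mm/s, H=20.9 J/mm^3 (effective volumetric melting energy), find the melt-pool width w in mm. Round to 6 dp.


w = 2*sqrt(359/(pi*1173*20.9)) = 0.136546 mm


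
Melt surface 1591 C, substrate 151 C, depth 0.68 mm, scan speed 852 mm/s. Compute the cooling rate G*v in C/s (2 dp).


G = (1591-151)/0.68 = 2117.64705882 C/mm
CR = 2117.64705882 * 852 = 1804235.29 C/s


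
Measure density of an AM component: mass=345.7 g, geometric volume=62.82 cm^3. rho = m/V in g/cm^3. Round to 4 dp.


rho = 345.7 / 62.82 = 5.503 g/cm^3


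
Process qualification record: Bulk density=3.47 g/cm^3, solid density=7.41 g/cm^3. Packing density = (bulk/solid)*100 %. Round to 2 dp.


Packing = (3.47/7.41)*100 = 46.83 %


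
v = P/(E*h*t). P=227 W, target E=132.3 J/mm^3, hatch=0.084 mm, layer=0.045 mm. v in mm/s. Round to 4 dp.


v = 227 / (132.3*0.084*0.045) = 453.9147 mm/s


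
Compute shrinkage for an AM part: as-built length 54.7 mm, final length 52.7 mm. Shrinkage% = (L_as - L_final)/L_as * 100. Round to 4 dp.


Shrinkage = ((54.7-52.7)/54.7)*100 = 3.6563 %


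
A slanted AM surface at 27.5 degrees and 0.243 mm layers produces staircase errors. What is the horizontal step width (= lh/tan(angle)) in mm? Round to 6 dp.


step = 0.243 / tan(27.5) = 0.466799 mm


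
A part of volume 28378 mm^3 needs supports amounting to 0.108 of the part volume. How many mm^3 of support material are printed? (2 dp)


V_support = 28378 * 0.108 = 3064.82 mm^3


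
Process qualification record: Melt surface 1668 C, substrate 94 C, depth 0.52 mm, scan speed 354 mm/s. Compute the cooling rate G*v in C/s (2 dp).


G = (1668-94)/0.52 = 3026.92307692 C/mm
CR = 3026.92307692 * 354 = 1071530.77 C/s


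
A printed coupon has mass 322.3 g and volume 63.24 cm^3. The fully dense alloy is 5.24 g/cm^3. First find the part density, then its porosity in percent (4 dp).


rho_part = 322.3 / 63.24 = 5.09645794 g/cm^3
Porosity = (1 - 5.09645794/5.24)*100 = 2.7394 %


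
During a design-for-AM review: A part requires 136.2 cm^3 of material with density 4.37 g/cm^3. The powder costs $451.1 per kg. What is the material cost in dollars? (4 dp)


Mass = 136.2*4.37/1000 = 0.595194 kg
Cost = 0.595194 * 451.1 = 268.492 $


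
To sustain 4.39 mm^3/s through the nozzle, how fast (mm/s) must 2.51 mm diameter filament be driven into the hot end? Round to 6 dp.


A = pi*(2.51/2)^2 = 4.948087
v = 4.39 / 4.948087 = 0.887212 mm/s


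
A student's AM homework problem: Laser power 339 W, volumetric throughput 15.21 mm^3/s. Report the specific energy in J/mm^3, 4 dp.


SE = 339 / 15.21 = 22.288 J/mm^3


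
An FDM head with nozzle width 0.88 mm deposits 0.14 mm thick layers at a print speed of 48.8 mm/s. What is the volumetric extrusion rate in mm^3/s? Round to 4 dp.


Rate = 0.88 * 0.14 * 48.8 = 6.0122 mm^3/s


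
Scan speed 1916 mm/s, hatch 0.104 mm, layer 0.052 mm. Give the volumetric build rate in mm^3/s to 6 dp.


Rate = 1916 * 0.104 * 0.052 = 10.361728 mm^3/s


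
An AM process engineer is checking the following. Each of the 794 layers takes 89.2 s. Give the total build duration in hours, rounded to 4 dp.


t = 794 * 89.2 / 3600 = 19.6736 hrs


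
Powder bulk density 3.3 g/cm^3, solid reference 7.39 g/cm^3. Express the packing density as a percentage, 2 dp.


Packing = (3.3/7.39)*100 = 44.65 %


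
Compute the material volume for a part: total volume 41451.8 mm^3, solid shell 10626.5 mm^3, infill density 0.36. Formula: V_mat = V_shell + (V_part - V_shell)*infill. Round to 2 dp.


V_infill = (41451.8 - 10626.5) * 0.36 = 11097.11
V_total = 10626.5 + 11097.11 = 21723.61 mm^3


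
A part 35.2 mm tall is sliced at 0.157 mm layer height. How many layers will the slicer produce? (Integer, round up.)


Layers = ceil(35.2/0.157) = 225


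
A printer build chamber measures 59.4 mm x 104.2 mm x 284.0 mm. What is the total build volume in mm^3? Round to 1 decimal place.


V = 59.4 * 104.2 * 284.0 = 1757812.3 mm^3


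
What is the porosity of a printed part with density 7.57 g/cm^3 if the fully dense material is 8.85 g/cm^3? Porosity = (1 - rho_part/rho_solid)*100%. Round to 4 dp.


Porosity = (1-7.57/8.85)*100 = 14.4633 %


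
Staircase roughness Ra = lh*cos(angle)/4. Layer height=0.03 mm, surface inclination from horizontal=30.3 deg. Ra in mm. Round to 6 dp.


Ra = 0.03 * cos(30.3) / 4 = 0.006475 mm


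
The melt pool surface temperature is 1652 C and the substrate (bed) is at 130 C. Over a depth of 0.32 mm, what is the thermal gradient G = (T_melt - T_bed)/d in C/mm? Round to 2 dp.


G = (1652-130)/0.32 = 4756.25 C/mm


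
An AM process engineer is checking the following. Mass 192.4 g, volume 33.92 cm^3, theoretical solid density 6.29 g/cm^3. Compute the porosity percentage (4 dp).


rho_part = 192.4 / 33.92 = 5.67216981 g/cm^3
Porosity = (1 - 5.67216981/6.29)*100 = 9.8224 %


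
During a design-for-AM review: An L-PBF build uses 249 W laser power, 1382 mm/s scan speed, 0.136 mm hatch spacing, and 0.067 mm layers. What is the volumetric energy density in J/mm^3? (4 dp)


E = 249 / (1382*0.136*0.067) = 19.7732 J/mm^3


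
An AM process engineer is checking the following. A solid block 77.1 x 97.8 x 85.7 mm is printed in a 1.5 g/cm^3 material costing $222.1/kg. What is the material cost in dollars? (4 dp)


V = 77.1 * 97.8 * 85.7 = 646210.566 mm^3 = 646.210566 cm^3
Mass = 646.210566 * 1.5 / 1000 = 0.96931585 kg
Cost = 0.96931585 * 222.1 = 215.2851 $


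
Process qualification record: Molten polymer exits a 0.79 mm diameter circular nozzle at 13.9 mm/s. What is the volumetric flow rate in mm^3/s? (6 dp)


A = pi*(0.79/2)^2 = 0.49016699 mm^2
Q = 0.49016699 * 13.9 = 6.813321 mm^3/s


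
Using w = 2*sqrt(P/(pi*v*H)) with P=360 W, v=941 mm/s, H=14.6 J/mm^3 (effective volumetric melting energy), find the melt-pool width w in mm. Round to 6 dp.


w = 2*sqrt(360/(pi*941*14.6)) = 0.182656 mm


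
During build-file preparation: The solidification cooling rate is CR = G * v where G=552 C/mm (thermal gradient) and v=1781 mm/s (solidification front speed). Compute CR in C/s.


CR = 552 * 1781 = 983112 C/s


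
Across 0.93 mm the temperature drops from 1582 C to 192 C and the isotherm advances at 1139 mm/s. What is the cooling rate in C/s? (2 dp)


G = (1582-192)/0.93 = 1494.62365591 C/mm
CR = 1494.62365591 * 1139 = 1702376.34 C/s


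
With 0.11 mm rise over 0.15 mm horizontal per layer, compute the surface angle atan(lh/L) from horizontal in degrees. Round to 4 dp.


angle = atan(0.11/0.15) = 36.2538 degrees


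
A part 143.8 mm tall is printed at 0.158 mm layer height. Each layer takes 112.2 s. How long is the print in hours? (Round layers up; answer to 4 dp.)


Layers = ceil(143.8/0.158) = 911
t = 911 * 112.2 / 3600 = 28.3928 hrs


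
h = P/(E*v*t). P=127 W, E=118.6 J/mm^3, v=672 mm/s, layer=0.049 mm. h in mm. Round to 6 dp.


h = 127 / (118.6*672*0.049) = 0.03252 mm


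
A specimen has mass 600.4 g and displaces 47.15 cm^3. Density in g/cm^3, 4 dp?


rho = 600.4 / 47.15 = 12.7338 g/cm^3


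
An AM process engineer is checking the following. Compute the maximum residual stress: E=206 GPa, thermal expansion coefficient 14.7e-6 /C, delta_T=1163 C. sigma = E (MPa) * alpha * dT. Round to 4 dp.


sigma = 206*1000 * 14.7e-6 * 1163 = 3521.7966 MPa


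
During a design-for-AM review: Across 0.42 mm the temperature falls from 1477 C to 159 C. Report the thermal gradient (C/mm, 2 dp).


G = (1477-159)/0.42 = 3138.1 C/mm


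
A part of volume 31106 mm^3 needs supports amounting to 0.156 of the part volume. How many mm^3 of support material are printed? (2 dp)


V_support = 31106 * 0.156 = 4852.54 mm^3


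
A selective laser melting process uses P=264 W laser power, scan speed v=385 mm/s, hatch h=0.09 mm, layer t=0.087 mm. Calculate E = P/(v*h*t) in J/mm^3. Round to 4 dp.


E = 264 / (385*0.09*0.087) = 87.5753 J/mm^3


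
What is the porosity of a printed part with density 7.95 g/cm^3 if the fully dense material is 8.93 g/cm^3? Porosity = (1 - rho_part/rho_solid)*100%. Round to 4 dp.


Porosity = (1-7.95/8.93)*100 = 10.9742 %


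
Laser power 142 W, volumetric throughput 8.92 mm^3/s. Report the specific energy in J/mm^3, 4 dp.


SE = 142 / 8.92 = 15.9193 J/mm^3


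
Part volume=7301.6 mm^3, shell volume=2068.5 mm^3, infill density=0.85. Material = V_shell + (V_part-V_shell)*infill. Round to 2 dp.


V_infill = (7301.6 - 2068.5) * 0.85 = 4448.14
V_total = 2068.5 + 4448.14 = 6516.64 mm^3


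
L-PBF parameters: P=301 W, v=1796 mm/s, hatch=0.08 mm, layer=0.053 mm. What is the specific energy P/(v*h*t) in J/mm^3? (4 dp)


Build rate = 1796 * 0.08 * 0.053 = 7.61504 mm^3/s
SE = 301 / 7.61504 = 39.527 J/mm^3


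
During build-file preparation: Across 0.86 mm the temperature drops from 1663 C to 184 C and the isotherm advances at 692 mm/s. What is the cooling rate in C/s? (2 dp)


G = (1663-184)/0.86 = 1719.76744186 C/mm
CR = 1719.76744186 * 692 = 1190079.07 C/s


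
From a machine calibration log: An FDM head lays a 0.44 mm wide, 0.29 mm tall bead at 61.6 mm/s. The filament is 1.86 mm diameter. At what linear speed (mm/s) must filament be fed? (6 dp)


Q = 0.44 * 0.29 * 61.6 = 7.86016 mm^3/s
A_fil = pi*(1.86/2)^2 = 2.71716349 mm^2
v_feed = 7.86016 / 2.71716349 = 2.892781 mm/s


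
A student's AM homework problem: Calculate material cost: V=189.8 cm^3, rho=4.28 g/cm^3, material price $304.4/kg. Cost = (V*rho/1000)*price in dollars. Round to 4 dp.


Mass = 189.8*4.28/1000 = 0.812344 kg
Cost = 0.812344 * 304.4 = 247.2775 $


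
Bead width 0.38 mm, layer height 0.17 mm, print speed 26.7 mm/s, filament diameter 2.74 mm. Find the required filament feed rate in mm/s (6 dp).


Q = 0.38 * 0.17 * 26.7 = 1.72482 mm^3/s
A_fil = pi*(2.74/2)^2 = 5.89645525 mm^2
v_feed = 1.72482 / 5.89645525 = 0.292518 mm/s


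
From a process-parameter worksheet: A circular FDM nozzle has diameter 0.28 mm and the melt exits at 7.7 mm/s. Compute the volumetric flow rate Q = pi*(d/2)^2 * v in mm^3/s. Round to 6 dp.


A = pi*(0.28/2)^2 = 0.06157522 mm^2
Q = 0.06157522 * 7.7 = 0.474129 mm^3/s


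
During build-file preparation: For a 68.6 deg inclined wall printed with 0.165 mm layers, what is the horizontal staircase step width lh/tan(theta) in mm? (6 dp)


step = 0.165 / tan(68.6) = 0.064663 mm


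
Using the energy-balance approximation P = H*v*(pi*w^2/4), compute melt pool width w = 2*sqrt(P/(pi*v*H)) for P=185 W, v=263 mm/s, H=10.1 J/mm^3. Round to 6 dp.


w = 2*sqrt(185/(pi*263*10.1)) = 0.297785 mm


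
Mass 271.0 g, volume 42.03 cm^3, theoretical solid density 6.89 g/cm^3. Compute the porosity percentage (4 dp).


rho_part = 271.0 / 42.03 = 6.4477754 g/cm^3
Porosity = (1 - 6.4477754/6.89)*100 = 6.4184 %


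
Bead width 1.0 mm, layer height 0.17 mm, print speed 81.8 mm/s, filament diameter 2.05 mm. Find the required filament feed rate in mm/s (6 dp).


Q = 1.0 * 0.17 * 81.8 = 13.906 mm^3/s
A_fil = pi*(2.05/2)^2 = 3.30063578 mm^2
v_feed = 13.906 / 3.30063578 = 4.213128 mm/s


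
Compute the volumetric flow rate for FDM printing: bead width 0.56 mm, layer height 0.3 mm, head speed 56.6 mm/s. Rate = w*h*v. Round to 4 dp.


Rate = 0.56 * 0.3 * 56.6 = 9.5088 mm^3/s


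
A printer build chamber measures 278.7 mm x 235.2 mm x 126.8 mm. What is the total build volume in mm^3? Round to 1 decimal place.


V = 278.7 * 235.2 * 126.8 = 8311770.4 mm^3


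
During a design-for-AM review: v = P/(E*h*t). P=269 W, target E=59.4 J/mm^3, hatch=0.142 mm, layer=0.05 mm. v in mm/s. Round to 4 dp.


v = 269 / (59.4*0.142*0.05) = 637.8337 mm/s


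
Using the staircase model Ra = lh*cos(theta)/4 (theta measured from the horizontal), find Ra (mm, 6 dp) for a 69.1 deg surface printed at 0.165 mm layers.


Ra = 0.165 * cos(69.1) / 4 = 0.014715 mm


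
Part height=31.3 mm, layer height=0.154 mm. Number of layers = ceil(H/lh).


Layers = ceil(31.3/0.154) = 204


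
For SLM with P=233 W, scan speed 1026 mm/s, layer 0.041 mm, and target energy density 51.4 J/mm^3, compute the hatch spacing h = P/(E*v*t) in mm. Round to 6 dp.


h = 233 / (51.4*1026*0.041) = 0.107761 mm


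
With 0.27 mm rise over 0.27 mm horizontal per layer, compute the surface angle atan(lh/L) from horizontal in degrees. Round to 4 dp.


angle = atan(0.27/0.27) = 45.0 degrees


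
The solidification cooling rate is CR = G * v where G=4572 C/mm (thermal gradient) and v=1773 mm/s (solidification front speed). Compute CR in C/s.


CR = 4572 * 1773 = 8106156 C/s


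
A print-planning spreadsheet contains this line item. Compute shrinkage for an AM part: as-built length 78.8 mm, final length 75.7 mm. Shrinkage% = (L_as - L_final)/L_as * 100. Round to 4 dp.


Shrinkage = ((78.8-75.7)/78.8)*100 = 3.934 %


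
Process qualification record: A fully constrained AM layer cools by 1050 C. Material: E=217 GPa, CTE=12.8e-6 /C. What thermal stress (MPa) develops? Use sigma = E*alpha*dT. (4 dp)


sigma = 217*1000 * 12.8e-6 * 1050 = 2916.48 MPa


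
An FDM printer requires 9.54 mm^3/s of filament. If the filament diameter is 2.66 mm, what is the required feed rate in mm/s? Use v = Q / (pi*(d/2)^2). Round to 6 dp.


A = pi*(2.66/2)^2 = 5.557163
v = 9.54 / 5.557163 = 1.716703 mm/s


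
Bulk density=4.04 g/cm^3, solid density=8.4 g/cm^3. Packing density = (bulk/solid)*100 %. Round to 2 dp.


Packing = (4.04/8.4)*100 = 48.1 %


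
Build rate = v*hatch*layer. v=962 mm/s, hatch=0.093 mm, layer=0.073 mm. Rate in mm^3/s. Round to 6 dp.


Rate = 962 * 0.093 * 0.073 = 6.531018 mm^3/s


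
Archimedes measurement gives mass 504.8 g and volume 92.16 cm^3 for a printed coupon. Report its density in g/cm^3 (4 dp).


rho = 504.8 / 92.16 = 5.4774 g/cm^3


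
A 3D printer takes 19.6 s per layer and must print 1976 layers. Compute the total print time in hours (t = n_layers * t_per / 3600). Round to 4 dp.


t = 1976 * 19.6 / 3600 = 10.7582 hrs


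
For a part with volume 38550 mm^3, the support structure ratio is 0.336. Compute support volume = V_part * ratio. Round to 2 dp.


V_support = 38550 * 0.336 = 12952.8 mm^3


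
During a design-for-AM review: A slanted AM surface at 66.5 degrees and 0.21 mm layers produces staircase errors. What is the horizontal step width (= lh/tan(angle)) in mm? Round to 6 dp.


step = 0.21 / tan(66.5) = 0.091311 mm


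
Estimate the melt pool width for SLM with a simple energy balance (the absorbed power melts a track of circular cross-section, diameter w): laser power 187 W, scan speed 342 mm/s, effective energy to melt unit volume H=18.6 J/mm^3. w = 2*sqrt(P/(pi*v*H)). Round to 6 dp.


w = 2*sqrt(187/(pi*342*18.6)) = 0.193467 mm


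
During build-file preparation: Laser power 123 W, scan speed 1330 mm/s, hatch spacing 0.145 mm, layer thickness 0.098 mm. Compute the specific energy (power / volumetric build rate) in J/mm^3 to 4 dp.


Build rate = 1330 * 0.145 * 0.098 = 18.8993 mm^3/s
SE = 123 / 18.8993 = 6.5082 J/mm^3


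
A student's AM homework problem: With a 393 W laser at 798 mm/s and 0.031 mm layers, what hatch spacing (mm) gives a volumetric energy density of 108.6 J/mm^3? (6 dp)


h = 393 / (108.6*798*0.031) = 0.146284 mm


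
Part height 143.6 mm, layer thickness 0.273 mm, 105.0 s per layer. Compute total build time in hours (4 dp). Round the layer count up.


Layers = ceil(143.6/0.273) = 527
t = 527 * 105.0 / 3600 = 15.3708 hrs


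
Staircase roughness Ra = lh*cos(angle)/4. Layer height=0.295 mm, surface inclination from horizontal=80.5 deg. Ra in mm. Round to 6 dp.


Ra = 0.295 * cos(80.5) / 4 = 0.012172 mm


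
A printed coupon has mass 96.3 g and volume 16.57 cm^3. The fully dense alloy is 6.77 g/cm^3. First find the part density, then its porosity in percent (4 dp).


rho_part = 96.3 / 16.57 = 5.81170791 g/cm^3
Porosity = (1 - 5.81170791/6.77)*100 = 14.155 %


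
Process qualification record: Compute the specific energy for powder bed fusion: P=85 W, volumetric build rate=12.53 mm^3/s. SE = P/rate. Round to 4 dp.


SE = 85 / 12.53 = 6.7837 J/mm^3


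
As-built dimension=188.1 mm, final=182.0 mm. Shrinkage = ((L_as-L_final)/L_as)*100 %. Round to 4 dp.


Shrinkage = ((188.1-182.0)/188.1)*100 = 3.243 %


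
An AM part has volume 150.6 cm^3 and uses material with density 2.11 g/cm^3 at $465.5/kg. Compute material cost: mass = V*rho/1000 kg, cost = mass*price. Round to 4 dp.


Mass = 150.6*2.11/1000 = 0.317766 kg
Cost = 0.317766 * 465.5 = 147.9201 $


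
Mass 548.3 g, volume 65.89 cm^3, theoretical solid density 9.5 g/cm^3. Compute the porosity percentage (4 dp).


rho_part = 548.3 / 65.89 = 8.32144483 g/cm^3
Porosity = (1 - 8.32144483/9.5)*100 = 12.4058 %


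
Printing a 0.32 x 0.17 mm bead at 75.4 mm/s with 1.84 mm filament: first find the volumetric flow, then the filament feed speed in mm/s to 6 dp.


Q = 0.32 * 0.17 * 75.4 = 4.10176 mm^3/s
A_fil = pi*(1.84/2)^2 = 2.65904402 mm^2
v_feed = 4.10176 / 2.65904402 = 1.542569 mm/s


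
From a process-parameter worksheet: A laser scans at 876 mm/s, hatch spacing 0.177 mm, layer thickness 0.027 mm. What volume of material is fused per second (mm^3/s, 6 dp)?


Rate = 876 * 0.177 * 0.027 = 4.186404 mm^3/s


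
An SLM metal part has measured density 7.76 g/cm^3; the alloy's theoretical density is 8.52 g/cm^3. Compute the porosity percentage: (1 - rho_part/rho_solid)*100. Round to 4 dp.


Porosity = (1-7.76/8.52)*100 = 8.9202 %


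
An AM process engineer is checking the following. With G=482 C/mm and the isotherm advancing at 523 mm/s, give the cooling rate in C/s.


CR = 482 * 523 = 252086 C/s


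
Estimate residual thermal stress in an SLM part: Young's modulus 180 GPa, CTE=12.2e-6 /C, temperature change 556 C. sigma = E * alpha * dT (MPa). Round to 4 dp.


sigma = 180*1000 * 12.2e-6 * 556 = 1220.976 MPa


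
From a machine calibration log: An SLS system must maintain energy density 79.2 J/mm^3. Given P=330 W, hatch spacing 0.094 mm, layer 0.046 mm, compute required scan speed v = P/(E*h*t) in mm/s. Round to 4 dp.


v = 330 / (79.2*0.094*0.046) = 963.6139 mm/s


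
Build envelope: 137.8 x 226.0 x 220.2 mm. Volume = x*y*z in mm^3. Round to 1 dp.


V = 137.8 * 226.0 * 220.2 = 6857644.6 mm^3


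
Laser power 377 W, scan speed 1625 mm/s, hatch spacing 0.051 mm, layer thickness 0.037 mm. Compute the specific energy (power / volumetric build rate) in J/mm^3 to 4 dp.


Build rate = 1625 * 0.051 * 0.037 = 3.066375 mm^3/s
SE = 377 / 3.066375 = 122.9465 J/mm^3


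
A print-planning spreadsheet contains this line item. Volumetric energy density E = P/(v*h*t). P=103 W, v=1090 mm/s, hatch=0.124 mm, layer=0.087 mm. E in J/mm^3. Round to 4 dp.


E = 103 / (1090*0.124*0.087) = 8.7593 J/mm^3


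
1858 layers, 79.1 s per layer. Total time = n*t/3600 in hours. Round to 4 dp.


t = 1858 * 79.1 / 3600 = 40.8244 hrs


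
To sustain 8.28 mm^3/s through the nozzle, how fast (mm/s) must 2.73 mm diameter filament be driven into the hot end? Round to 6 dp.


A = pi*(2.73/2)^2 = 5.853494
v = 8.28 / 5.853494 = 1.41454 mm/s


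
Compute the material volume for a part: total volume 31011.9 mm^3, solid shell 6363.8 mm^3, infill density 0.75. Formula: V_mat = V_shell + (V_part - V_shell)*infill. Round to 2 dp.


V_infill = (31011.9 - 6363.8) * 0.75 = 18486.08
V_total = 6363.8 + 18486.08 = 24849.88 mm^3


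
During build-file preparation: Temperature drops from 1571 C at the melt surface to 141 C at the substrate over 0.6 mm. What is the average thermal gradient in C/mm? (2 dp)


G = (1571-141)/0.6 = 2383.33 C/mm


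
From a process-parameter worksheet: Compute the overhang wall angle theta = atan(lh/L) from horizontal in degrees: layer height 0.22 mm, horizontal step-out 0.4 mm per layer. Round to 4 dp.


angle = atan(0.22/0.4) = 28.8108 degrees


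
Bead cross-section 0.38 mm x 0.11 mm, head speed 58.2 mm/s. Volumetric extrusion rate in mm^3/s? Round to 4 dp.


Rate = 0.38 * 0.11 * 58.2 = 2.4328 mm^3/s


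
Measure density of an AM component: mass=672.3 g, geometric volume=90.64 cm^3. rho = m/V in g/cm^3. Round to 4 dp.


rho = 672.3 / 90.64 = 7.4173 g/cm^3


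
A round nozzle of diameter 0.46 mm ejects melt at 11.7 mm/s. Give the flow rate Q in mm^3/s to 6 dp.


A = pi*(0.46/2)^2 = 0.16619025 mm^2
Q = 0.16619025 * 11.7 = 1.944426 mm^3/s


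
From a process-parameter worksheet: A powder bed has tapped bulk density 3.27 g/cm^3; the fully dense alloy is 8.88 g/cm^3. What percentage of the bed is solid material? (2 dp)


Packing = (3.27/8.88)*100 = 36.82 %


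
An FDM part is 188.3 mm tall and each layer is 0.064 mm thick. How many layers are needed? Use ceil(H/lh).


Layers = ceil(188.3/0.064) = 2943


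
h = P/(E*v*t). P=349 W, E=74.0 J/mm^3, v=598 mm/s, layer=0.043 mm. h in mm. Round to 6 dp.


h = 349 / (74.0*598*0.043) = 0.18341 mm


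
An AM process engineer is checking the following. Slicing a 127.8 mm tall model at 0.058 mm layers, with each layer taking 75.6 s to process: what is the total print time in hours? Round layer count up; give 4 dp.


Layers = ceil(127.8/0.058) = 2204
t = 2204 * 75.6 / 3600 = 46.284 hrs


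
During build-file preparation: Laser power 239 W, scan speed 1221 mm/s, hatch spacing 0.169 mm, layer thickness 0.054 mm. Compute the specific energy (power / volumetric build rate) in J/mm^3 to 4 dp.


Build rate = 1221 * 0.169 * 0.054 = 11.142846 mm^3/s
SE = 239 / 11.142846 = 21.4487 J/mm^3


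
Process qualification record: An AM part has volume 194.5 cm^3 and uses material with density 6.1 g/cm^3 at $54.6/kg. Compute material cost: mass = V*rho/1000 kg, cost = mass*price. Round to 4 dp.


Mass = 194.5*6.1/1000 = 1.18645 kg
Cost = 1.18645 * 54.6 = 64.7802 $


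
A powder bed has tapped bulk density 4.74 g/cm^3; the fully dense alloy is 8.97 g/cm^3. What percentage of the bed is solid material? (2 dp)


Packing = (4.74/8.97)*100 = 52.84 %


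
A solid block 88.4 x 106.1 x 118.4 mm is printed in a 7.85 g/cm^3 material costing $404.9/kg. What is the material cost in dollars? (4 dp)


V = 88.4 * 106.1 * 118.4 = 1110502.016 mm^3 = 1110.502016 cm^3
Mass = 1110.502016 * 7.85 / 1000 = 8.71744083 kg
Cost = 8.71744083 * 404.9 = 3529.6918 $


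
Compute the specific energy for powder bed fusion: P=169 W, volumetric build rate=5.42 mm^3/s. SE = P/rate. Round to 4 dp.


SE = 169 / 5.42 = 31.1808 J/mm^3


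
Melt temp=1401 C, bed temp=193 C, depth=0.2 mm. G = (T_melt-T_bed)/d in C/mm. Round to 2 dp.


G = (1401-193)/0.2 = 6040.0 C/mm


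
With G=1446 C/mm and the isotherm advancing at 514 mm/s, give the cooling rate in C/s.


CR = 1446 * 514 = 743244 C/s


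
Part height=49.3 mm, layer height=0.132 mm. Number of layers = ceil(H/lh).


Layers = ceil(49.3/0.132) = 374


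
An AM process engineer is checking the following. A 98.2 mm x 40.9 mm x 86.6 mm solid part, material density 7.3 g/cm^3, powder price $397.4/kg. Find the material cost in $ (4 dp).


V = 98.2 * 40.9 * 86.6 = 347818.508 mm^3 = 347.818508 cm^3
Mass = 347.818508 * 7.3 / 1000 = 2.53907511 kg
Cost = 2.53907511 * 397.4 = 1009.0284 $


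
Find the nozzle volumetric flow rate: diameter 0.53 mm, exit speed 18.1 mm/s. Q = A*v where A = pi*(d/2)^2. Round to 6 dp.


A = pi*(0.53/2)^2 = 0.22061834 mm^2
Q = 0.22061834 * 18.1 = 3.993192 mm^3/s


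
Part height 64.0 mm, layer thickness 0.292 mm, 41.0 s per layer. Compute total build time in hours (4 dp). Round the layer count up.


Layers = ceil(64.0/0.292) = 220
t = 220 * 41.0 / 3600 = 2.5056 hrs


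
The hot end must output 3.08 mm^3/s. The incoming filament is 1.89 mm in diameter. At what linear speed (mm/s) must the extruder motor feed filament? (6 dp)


A = pi*(1.89/2)^2 = 2.805521
v = 3.08 / 2.805521 = 1.097835 mm/s


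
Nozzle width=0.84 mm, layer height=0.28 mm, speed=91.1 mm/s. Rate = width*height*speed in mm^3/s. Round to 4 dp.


Rate = 0.84 * 0.28 * 91.1 = 21.4267 mm^3/s


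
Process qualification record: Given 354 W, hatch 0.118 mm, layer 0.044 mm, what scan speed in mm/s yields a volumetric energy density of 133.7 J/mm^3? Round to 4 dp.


v = 354 / (133.7*0.118*0.044) = 509.9612 mm/s


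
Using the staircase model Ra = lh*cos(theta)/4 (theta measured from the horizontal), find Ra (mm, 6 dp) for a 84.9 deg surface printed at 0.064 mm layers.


Ra = 0.064 * cos(84.9) / 4 = 0.001422 mm


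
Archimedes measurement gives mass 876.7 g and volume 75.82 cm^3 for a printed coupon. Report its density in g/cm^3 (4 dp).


rho = 876.7 / 75.82 = 11.5629 g/cm^3


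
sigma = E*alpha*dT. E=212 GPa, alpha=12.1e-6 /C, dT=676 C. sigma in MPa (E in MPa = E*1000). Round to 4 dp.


sigma = 212*1000 * 12.1e-6 * 676 = 1734.0752 MPa


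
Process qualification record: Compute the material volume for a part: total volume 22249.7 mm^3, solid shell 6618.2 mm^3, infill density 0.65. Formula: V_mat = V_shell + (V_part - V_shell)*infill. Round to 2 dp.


V_infill = (22249.7 - 6618.2) * 0.65 = 10160.48
V_total = 6618.2 + 10160.48 = 16778.68 mm^3


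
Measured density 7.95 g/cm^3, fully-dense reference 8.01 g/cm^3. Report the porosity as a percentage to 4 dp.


Porosity = (1-7.95/8.01)*100 = 0.7491 %


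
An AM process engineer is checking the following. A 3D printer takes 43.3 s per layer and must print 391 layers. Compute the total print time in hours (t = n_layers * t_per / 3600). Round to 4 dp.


t = 391 * 43.3 / 3600 = 4.7029 hrs


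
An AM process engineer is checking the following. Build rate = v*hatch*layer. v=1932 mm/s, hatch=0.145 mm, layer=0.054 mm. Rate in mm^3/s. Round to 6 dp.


Rate = 1932 * 0.145 * 0.054 = 15.12756 mm^3/s


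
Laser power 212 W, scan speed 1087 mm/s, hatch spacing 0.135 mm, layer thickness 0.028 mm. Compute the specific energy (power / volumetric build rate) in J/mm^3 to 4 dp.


Build rate = 1087 * 0.135 * 0.028 = 4.10886 mm^3/s
SE = 212 / 4.10886 = 51.5958 J/mm^3


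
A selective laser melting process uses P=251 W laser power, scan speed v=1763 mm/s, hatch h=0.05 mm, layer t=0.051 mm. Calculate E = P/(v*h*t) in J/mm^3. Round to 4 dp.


E = 251 / (1763*0.05*0.051) = 55.8317 J/mm^3


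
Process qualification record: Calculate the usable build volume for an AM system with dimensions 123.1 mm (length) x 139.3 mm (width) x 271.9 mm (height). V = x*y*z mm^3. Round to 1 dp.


V = 123.1 * 139.3 * 271.9 = 4662495.0 mm^3


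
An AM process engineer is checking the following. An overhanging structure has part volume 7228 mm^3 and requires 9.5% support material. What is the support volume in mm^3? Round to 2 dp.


V_support = 7228 * 0.095 = 686.66 mm^3


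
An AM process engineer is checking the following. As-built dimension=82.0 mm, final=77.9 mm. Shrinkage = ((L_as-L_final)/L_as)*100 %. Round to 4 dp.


Shrinkage = ((82.0-77.9)/82.0)*100 = 5.0 %


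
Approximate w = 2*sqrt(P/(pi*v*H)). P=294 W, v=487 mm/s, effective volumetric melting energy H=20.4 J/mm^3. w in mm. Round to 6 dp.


w = 2*sqrt(294/(pi*487*20.4)) = 0.194111 mm


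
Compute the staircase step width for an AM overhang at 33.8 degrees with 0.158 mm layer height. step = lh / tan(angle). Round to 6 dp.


step = 0.158 / tan(33.8) = 0.236018 mm


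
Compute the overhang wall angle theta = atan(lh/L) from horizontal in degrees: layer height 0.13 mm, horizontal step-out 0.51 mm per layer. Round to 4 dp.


angle = atan(0.13/0.51) = 14.3003 degrees


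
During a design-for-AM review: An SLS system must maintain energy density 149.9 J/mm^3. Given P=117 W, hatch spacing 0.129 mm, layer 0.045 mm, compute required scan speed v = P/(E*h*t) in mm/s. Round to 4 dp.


v = 117 / (149.9*0.129*0.045) = 134.4566 mm/s


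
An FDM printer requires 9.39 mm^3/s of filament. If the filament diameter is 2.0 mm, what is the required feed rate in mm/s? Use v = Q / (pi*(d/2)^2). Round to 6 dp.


A = pi*(2.0/2)^2 = 3.141593
v = 9.39 / 3.141593 = 2.98893 mm/s


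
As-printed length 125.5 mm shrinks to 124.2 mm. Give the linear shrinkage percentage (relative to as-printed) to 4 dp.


Shrinkage = ((125.5-124.2)/125.5)*100 = 1.0359 %


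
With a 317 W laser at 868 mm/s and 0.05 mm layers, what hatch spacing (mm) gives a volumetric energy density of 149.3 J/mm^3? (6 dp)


h = 317 / (149.3*868*0.05) = 0.048923 mm


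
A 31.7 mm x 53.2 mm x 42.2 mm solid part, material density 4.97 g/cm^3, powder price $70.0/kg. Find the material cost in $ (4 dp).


V = 31.7 * 53.2 * 42.2 = 71167.768 mm^3 = 71.167768 cm^3
Mass = 71.167768 * 4.97 / 1000 = 0.35370381 kg
Cost = 0.35370381 * 70.0 = 24.7593 $


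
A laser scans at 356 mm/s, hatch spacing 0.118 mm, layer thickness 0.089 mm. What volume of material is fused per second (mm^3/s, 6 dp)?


Rate = 356 * 0.118 * 0.089 = 3.738712 mm^3/s


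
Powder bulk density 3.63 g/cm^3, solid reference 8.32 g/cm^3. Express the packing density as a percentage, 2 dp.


Packing = (3.63/8.32)*100 = 43.63 %


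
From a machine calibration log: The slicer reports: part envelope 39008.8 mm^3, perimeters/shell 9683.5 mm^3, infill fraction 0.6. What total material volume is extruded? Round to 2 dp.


V_infill = (39008.8 - 9683.5) * 0.6 = 17595.18
V_total = 9683.5 + 17595.18 = 27278.68 mm^3


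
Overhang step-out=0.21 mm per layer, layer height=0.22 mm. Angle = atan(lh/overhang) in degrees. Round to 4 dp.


angle = atan(0.22/0.21) = 46.3322 degrees


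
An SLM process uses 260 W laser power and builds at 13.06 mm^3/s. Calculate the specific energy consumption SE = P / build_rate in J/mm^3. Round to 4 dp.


SE = 260 / 13.06 = 19.9081 J/mm^3


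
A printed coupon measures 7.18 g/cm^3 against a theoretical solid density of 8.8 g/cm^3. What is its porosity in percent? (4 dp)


Porosity = (1-7.18/8.8)*100 = 18.4091 %


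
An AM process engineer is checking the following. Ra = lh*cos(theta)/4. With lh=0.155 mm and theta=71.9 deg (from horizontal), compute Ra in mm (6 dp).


Ra = 0.155 * cos(71.9) / 4 = 0.012039 mm


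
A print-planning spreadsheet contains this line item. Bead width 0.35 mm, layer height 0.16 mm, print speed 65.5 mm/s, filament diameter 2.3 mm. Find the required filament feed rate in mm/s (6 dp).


Q = 0.35 * 0.16 * 65.5 = 3.668 mm^3/s
A_fil = pi*(2.3/2)^2 = 4.15475628 mm^2
v_feed = 3.668 / 4.15475628 = 0.882844 mm/s


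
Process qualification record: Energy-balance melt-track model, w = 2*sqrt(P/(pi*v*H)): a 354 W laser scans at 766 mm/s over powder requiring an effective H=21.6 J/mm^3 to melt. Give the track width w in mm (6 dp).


w = 2*sqrt(354/(pi*766*21.6)) = 0.16505 mm


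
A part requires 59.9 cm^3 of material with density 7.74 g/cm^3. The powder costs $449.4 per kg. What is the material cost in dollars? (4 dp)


Mass = 59.9*7.74/1000 = 0.463626 kg
Cost = 0.463626 * 449.4 = 208.3535 $


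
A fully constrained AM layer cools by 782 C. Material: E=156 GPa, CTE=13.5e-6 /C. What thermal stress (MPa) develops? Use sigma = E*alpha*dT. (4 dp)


sigma = 156*1000 * 13.5e-6 * 782 = 1646.892 MPa


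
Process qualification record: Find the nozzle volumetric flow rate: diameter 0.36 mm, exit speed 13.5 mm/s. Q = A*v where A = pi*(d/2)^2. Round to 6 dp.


A = pi*(0.36/2)^2 = 0.1017876 mm^2
Q = 0.1017876 * 13.5 = 1.374133 mm^3/s


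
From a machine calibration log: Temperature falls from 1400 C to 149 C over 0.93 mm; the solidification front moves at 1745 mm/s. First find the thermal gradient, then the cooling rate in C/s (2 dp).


G = (1400-149)/0.93 = 1345.16129032 C/mm
CR = 1345.16129032 * 1745 = 2347306.45 C/s


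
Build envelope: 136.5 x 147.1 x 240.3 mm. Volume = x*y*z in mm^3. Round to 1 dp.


V = 136.5 * 147.1 * 240.3 = 4825019.7 mm^3


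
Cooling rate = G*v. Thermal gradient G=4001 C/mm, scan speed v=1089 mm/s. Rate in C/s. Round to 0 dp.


CR = 4001 * 1089 = 4357089 C/s


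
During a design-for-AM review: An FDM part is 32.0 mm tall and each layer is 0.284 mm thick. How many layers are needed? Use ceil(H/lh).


Layers = ceil(32.0/0.284) = 113


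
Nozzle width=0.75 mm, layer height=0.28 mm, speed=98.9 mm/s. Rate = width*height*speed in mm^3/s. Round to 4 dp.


Rate = 0.75 * 0.28 * 98.9 = 20.769 mm^3/s


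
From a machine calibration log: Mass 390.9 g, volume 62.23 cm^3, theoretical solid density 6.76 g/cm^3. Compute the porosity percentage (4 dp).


rho_part = 390.9 / 62.23 = 6.28153624 g/cm^3
Porosity = (1 - 6.28153624/6.76)*100 = 7.0779 %


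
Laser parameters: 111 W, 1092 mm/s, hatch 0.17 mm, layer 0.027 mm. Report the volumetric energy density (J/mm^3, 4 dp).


E = 111 / (1092*0.17*0.027) = 22.1456 J/mm^3


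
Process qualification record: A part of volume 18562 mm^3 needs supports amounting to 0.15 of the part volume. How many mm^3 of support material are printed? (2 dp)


V_support = 18562 * 0.15 = 2784.3 mm^3


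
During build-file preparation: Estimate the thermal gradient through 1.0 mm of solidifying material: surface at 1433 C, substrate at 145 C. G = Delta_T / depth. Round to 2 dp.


G = (1433-145)/1.0 = 1288.0 C/mm


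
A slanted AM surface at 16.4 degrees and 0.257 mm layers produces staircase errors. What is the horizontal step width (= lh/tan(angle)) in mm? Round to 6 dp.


step = 0.257 / tan(16.4) = 0.873211 mm


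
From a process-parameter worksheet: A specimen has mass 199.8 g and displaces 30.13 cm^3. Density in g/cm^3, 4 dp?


rho = 199.8 / 30.13 = 6.6313 g/cm^3


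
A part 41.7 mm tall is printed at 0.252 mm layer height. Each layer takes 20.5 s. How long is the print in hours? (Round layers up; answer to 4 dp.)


Layers = ceil(41.7/0.252) = 166
t = 166 * 20.5 / 3600 = 0.9453 hrs


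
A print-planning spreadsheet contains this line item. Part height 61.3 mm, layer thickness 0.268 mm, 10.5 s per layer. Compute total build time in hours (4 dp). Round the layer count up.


Layers = ceil(61.3/0.268) = 229
t = 229 * 10.5 / 3600 = 0.6679 hrs


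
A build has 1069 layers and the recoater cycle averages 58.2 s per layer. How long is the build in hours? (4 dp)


t = 1069 * 58.2 / 3600 = 17.2822 hrs


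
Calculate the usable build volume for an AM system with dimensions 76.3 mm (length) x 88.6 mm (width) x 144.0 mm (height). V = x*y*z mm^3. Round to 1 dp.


V = 76.3 * 88.6 * 144.0 = 973465.9 mm^3


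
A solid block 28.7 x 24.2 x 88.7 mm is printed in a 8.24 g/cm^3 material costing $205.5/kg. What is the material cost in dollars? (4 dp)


V = 28.7 * 24.2 * 88.7 = 61605.698 mm^3 = 61.605698 cm^3
Mass = 61.605698 * 8.24 / 1000 = 0.50763095 kg
Cost = 0.50763095 * 205.5 = 104.3182 $


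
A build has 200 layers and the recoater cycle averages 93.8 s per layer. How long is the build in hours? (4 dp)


t = 200 * 93.8 / 3600 = 5.2111 hrs


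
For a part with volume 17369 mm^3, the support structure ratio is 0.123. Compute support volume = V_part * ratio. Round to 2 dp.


V_support = 17369 * 0.123 = 2136.39 mm^3


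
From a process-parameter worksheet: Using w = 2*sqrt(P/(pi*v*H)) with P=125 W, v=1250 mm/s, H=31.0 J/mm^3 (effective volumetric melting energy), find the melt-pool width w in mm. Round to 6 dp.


w = 2*sqrt(125/(pi*1250*31.0)) = 0.064088 mm


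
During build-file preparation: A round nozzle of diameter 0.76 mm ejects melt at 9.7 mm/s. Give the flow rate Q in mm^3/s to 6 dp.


A = pi*(0.76/2)^2 = 0.45364598 mm^2
Q = 0.45364598 * 9.7 = 4.400366 mm^3/s


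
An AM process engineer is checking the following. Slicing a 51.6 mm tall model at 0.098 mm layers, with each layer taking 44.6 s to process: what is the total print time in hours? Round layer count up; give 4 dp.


Layers = ceil(51.6/0.098) = 527
t = 527 * 44.6 / 3600 = 6.5289 hrs


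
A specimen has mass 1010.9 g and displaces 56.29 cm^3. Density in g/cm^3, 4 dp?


rho = 1010.9 / 56.29 = 17.9588 g/cm^3


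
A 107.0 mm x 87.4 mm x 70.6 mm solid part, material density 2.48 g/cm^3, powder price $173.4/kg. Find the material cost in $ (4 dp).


V = 107.0 * 87.4 * 70.6 = 660237.08 mm^3 = 660.23708 cm^3
Mass = 660.23708 * 2.48 / 1000 = 1.63738796 kg
Cost = 1.63738796 * 173.4 = 283.9231 $


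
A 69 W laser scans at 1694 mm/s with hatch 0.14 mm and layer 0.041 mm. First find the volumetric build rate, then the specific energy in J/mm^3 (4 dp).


Build rate = 1694 * 0.14 * 0.041 = 9.72356 mm^3/s
SE = 69 / 9.72356 = 7.0962 J/mm^3


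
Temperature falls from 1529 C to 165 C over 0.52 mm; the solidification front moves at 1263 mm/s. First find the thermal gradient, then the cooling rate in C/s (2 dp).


G = (1529-165)/0.52 = 2623.07692308 C/mm
CR = 2623.07692308 * 1263 = 3312946.15 C/s


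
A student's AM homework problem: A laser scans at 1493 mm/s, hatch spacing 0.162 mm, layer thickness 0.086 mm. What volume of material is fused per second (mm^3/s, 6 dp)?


Rate = 1493 * 0.162 * 0.086 = 20.800476 mm^3/s


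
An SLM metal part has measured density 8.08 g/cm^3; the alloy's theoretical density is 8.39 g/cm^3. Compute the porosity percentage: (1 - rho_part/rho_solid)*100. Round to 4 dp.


Porosity = (1-8.08/8.39)*100 = 3.6949 %
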